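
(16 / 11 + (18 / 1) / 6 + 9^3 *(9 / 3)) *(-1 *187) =-409802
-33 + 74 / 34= -30.82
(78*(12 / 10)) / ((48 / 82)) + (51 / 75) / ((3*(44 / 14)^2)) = 5805203 / 36300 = 159.92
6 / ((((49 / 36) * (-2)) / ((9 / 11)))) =-972 / 539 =-1.80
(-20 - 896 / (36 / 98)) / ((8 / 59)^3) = -1136362007 / 1152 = -986425.35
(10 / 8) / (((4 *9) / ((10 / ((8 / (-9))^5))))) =-164025 / 262144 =-0.63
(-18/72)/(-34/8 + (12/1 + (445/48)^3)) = -0.00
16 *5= 80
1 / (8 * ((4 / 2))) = 1 / 16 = 0.06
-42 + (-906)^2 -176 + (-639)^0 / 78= 64008205 / 78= 820618.01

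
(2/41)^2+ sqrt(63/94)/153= 4/1681+ sqrt(658)/4794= 0.01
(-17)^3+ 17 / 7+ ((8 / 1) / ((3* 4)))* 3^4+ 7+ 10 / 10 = -33940 / 7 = -4848.57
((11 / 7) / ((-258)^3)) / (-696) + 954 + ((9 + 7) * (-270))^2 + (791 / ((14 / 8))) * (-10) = 1561172521195598987 / 83669350464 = 18658834.00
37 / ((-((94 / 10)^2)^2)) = -23125 / 4879681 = -0.00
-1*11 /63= -11 /63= -0.17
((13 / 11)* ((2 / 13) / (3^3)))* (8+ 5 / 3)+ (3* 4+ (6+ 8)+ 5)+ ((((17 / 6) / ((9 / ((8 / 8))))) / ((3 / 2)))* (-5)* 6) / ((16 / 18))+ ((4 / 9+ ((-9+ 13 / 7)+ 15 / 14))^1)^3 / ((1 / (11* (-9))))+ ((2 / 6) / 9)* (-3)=4798095751 / 271656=17662.40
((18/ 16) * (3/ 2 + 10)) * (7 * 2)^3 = 71001/ 2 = 35500.50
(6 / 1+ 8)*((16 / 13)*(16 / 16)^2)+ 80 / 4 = 484 / 13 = 37.23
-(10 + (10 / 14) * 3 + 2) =-99 / 7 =-14.14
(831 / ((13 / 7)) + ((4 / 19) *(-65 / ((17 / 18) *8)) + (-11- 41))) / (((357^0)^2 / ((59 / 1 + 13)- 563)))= -811592558 / 4199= -193282.34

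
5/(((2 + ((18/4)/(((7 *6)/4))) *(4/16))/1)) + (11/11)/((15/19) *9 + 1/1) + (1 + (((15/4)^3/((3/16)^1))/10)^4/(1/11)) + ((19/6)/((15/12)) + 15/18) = 1921131913639579/279121920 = 6882769.77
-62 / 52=-1.19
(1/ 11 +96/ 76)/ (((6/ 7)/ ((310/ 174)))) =307055/ 109098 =2.81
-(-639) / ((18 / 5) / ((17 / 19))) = 6035 / 38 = 158.82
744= 744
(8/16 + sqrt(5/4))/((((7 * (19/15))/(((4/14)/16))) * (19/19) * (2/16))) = 15/1862 + 15 * sqrt(5)/1862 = 0.03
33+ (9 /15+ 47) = 403 /5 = 80.60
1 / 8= 0.12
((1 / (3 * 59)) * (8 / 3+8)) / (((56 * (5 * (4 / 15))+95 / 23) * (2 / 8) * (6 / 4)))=5888 / 2887047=0.00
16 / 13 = 1.23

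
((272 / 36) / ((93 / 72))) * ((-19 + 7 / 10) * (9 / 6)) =-24888 / 155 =-160.57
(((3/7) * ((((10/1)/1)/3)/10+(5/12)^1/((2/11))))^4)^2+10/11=641286091/184549376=3.47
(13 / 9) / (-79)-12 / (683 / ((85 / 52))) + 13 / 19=0.64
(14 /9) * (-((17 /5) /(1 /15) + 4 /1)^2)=-42350 /9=-4705.56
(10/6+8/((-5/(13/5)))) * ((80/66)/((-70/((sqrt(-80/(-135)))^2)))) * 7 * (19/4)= 5168/6075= 0.85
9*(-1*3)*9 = -243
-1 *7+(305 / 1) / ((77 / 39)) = 11356 / 77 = 147.48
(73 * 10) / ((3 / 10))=7300 / 3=2433.33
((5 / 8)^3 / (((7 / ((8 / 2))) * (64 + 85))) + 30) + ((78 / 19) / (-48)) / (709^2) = 38253850458111 / 1275088560256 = 30.00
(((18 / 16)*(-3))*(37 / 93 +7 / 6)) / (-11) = 2619 / 5456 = 0.48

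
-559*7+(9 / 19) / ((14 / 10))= -520384 / 133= -3912.66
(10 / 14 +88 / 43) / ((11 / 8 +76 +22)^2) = 17728 / 63413175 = 0.00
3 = 3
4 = 4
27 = 27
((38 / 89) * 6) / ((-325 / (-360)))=16416 / 5785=2.84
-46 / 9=-5.11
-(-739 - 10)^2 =-561001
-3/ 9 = -1/ 3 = -0.33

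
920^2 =846400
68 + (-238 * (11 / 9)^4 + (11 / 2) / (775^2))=-3649889940329 / 7881401250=-463.10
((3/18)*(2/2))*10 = 5/3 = 1.67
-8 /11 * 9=-72 /11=-6.55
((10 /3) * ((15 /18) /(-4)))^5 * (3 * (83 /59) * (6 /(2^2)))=-810546875 /792778752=-1.02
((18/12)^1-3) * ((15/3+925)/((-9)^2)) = -155/9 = -17.22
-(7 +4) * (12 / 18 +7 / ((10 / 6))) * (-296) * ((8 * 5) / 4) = 475376 / 3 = 158458.67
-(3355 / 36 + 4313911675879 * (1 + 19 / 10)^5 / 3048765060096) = -116896081758521874971 / 304876506009600000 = -383.42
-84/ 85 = -0.99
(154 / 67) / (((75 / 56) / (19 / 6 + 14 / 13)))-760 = -147513728 / 195975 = -752.72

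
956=956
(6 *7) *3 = 126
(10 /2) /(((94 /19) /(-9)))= -9.10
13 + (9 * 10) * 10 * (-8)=-7187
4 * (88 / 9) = 352 / 9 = 39.11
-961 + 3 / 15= -4804 / 5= -960.80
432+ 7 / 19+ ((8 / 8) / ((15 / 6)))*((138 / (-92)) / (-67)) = 2752082 / 6365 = 432.38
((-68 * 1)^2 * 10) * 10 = 462400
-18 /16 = -9 /8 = -1.12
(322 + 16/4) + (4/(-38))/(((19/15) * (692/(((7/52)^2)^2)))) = 297724294803281/913264708096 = 326.00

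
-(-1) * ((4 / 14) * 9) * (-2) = -36 / 7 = -5.14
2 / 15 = 0.13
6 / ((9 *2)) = 1 / 3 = 0.33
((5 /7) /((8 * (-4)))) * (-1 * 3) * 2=15 /112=0.13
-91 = -91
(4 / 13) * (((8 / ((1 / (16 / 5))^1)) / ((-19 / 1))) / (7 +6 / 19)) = -512 / 9035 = -0.06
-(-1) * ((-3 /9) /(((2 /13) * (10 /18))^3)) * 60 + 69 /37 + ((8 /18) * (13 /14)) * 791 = -527870779 /16650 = -31703.95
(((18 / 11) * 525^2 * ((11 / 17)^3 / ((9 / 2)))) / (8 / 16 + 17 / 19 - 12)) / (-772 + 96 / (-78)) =181046250 / 54676777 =3.31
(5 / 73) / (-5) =-1 / 73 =-0.01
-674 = -674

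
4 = 4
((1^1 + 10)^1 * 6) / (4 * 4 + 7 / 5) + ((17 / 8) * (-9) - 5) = -4717 / 232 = -20.33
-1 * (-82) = 82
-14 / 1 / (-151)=14 / 151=0.09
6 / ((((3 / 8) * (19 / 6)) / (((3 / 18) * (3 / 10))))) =24 / 95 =0.25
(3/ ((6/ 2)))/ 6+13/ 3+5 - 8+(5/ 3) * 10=109/ 6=18.17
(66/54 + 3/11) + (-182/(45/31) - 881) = -497417/495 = -1004.88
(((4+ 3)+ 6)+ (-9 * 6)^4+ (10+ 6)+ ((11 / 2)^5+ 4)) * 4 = 34032487.38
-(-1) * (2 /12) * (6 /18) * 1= 1 /18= 0.06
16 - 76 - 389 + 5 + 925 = 481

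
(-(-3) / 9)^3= 1 / 27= 0.04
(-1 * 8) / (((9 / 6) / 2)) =-32 / 3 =-10.67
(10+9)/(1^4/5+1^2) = 95/6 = 15.83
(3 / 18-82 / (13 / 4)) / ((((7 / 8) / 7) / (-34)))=265880 / 39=6817.44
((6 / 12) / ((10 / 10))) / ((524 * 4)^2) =1 / 8786432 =0.00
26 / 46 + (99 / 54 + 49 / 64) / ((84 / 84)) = 13973 / 4416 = 3.16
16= 16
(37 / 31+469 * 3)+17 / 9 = 393413 / 279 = 1410.08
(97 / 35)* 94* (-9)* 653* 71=-3804640506 / 35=-108704014.46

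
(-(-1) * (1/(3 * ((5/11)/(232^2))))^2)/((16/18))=43817472512/25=1752698900.48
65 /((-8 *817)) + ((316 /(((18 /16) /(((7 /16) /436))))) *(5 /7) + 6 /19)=3251879 /6411816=0.51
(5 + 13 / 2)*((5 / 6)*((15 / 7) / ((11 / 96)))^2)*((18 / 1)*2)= 120659.81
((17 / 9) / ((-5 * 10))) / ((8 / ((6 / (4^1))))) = -17 / 2400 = -0.01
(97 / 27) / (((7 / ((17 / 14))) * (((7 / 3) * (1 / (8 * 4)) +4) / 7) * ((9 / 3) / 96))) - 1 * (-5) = 56909 / 1449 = 39.27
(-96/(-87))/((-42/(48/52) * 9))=-64/23751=-0.00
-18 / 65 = -0.28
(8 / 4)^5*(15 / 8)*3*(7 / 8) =315 / 2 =157.50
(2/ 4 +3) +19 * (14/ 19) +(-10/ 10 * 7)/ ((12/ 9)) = 49/ 4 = 12.25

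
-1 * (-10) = 10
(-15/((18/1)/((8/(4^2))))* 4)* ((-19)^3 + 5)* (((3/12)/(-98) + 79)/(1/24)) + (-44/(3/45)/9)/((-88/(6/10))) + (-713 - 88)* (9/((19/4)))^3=14554415770023/672182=21652492.58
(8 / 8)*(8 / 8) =1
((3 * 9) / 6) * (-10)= -45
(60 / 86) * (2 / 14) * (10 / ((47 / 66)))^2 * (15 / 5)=39204000 / 664909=58.96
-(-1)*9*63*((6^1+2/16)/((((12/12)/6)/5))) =416745/4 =104186.25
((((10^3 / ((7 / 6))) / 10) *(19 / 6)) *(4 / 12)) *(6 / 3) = 3800 / 21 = 180.95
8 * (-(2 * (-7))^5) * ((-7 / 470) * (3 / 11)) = -45177216 / 2585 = -17476.68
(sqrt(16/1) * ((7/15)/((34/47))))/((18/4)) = 1316/2295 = 0.57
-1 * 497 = -497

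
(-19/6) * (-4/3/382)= 19/1719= 0.01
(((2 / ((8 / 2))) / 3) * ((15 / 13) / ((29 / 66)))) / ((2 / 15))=2475 / 754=3.28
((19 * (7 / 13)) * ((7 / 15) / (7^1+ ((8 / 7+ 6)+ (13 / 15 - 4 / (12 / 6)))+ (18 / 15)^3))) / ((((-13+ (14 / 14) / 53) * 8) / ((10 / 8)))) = -43175125 / 11072242688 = -0.00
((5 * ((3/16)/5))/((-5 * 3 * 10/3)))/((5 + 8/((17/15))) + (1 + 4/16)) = -51/181000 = -0.00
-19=-19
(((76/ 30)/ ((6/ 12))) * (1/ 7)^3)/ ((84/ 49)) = 19/ 2205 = 0.01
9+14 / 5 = 59 / 5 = 11.80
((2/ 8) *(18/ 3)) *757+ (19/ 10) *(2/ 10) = 28397/ 25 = 1135.88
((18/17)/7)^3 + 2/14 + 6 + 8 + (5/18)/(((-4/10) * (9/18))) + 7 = 599299369/30332862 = 19.76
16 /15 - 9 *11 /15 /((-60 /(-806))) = -13139 /150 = -87.59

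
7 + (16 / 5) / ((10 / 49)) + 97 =2992 / 25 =119.68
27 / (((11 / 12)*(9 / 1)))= 36 / 11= 3.27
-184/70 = -92/35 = -2.63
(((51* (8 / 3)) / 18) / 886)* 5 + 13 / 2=52171 / 7974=6.54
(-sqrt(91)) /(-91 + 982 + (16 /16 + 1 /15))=-15* sqrt(91) /13381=-0.01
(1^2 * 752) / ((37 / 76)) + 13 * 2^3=61000 / 37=1648.65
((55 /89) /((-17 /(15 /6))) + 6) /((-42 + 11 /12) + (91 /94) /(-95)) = -479031990 /3331309783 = -0.14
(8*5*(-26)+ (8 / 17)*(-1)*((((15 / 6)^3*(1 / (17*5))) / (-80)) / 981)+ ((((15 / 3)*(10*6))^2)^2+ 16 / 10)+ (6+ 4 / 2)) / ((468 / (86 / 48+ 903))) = 797869070879161192991 / 50949969408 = 15659853777.14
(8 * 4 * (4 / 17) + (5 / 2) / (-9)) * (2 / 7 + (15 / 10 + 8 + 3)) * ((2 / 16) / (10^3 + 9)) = 56743 / 4940064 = 0.01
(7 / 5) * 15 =21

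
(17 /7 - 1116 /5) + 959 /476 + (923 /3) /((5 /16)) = 1093529 /1428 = 765.78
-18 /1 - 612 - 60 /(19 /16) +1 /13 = -168071 /247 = -680.45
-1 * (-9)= 9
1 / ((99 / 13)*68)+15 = 100993 / 6732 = 15.00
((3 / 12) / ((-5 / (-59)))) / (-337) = -59 / 6740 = -0.01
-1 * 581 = -581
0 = 0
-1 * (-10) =10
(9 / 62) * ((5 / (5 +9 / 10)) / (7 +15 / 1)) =225 / 40238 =0.01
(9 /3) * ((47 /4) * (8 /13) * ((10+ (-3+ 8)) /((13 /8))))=33840 /169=200.24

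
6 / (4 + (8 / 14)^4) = 7203 / 4930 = 1.46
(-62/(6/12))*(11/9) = -1364/9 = -151.56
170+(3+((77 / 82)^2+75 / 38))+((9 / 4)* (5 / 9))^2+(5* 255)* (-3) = -1864001969 / 511024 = -3647.58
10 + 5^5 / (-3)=-3095 / 3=-1031.67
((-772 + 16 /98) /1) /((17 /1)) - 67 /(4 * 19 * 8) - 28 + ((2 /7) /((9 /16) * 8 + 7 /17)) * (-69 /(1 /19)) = -12667673717 /84579488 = -149.77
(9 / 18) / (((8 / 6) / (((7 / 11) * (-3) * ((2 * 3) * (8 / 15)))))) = -126 / 55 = -2.29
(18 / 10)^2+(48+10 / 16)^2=3788209 / 1600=2367.63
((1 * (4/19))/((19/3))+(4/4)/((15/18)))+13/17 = 61307/30685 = 2.00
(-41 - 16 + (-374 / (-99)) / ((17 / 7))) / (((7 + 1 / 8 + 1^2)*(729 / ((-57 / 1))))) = 75848 / 142155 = 0.53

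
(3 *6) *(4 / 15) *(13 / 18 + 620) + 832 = 57172 / 15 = 3811.47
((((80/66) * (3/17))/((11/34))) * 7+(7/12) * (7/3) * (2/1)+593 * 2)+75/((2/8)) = 3252517/2178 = 1493.35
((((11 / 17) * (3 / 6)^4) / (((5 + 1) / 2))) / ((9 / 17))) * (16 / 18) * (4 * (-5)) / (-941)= 110 / 228663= 0.00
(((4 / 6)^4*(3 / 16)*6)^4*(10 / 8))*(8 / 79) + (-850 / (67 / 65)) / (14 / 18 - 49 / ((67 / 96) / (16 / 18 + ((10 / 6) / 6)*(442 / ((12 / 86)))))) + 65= 418851641192945 / 6442519093479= 65.01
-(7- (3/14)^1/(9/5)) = -289/42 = -6.88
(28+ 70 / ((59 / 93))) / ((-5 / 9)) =-73458 / 295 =-249.01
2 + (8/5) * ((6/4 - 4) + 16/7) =58/35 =1.66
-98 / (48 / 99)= -1617 / 8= -202.12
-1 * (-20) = 20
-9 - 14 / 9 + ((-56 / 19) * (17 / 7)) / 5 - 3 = -12814 / 855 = -14.99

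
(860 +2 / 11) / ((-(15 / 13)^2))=-533026 / 825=-646.09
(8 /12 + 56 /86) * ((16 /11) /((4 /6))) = 1360 /473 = 2.88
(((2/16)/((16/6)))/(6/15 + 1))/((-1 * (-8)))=15/3584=0.00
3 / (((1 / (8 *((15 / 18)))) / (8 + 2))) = 200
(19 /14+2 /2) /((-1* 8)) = -33 /112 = -0.29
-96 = -96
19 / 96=0.20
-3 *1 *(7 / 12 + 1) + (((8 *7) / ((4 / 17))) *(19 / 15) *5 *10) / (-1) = -180937 / 12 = -15078.08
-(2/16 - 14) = 111/8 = 13.88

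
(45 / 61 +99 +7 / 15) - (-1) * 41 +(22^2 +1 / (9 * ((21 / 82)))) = 36064916 / 57645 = 625.64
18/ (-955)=-18/ 955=-0.02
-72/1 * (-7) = 504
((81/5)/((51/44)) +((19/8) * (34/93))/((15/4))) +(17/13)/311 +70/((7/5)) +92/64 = 100711649399/1534075920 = 65.65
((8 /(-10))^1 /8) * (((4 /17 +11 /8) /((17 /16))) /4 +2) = -275 /1156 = -0.24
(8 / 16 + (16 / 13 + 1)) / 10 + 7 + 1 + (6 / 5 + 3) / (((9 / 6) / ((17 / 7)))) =15.07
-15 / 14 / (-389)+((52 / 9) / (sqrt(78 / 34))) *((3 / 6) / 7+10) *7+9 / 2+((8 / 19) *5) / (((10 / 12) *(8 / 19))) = 28599 / 2723+94 *sqrt(663) / 9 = 279.43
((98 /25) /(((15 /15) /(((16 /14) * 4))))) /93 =448 /2325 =0.19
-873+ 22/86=-37528/43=-872.74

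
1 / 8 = 0.12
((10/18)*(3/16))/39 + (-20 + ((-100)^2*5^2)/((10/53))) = 2480362565/1872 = 1324980.00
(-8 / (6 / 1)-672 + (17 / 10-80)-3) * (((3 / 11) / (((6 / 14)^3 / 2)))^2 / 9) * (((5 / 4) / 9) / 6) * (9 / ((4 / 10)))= -13317278555 / 6351048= -2096.86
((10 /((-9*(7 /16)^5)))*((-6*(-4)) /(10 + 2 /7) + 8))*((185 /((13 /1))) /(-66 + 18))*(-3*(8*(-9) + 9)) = 3758489600 /93639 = 40138.08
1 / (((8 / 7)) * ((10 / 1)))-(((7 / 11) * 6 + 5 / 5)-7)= 2.27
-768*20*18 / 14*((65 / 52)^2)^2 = -337500 / 7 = -48214.29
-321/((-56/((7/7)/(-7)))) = -321/392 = -0.82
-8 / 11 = -0.73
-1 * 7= -7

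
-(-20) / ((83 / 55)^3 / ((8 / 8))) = 3327500 / 571787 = 5.82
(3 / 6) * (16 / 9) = 8 / 9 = 0.89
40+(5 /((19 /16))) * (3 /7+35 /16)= 6785 /133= 51.02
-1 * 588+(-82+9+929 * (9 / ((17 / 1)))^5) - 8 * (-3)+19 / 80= -67940413757 / 113588560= -598.13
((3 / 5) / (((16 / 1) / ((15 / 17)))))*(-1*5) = -45 / 272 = -0.17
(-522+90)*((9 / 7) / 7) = -3888 / 49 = -79.35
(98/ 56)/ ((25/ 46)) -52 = -2439/ 50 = -48.78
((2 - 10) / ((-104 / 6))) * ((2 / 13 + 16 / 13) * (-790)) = -85320 / 169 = -504.85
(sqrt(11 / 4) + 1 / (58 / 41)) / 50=41 / 2900 + sqrt(11) / 100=0.05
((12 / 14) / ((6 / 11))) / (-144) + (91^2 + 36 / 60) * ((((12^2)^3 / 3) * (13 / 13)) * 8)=332354065268681 / 5040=65943266918.39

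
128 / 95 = 1.35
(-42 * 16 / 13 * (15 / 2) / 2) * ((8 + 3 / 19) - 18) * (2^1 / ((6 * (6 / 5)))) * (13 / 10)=13090 / 19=688.95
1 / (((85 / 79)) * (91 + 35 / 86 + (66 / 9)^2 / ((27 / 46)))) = 1650942 / 325118795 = 0.01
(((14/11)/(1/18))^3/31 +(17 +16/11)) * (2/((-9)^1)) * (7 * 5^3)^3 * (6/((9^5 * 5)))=-8984703317187500/7309262367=-1229221.62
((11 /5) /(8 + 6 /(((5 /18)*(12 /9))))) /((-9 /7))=-7 /99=-0.07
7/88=0.08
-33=-33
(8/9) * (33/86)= 44/129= 0.34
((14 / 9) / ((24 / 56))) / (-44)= -49 / 594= -0.08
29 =29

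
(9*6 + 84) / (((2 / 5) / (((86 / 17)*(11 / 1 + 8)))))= 563730 / 17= 33160.59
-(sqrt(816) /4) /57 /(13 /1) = -sqrt(51) /741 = -0.01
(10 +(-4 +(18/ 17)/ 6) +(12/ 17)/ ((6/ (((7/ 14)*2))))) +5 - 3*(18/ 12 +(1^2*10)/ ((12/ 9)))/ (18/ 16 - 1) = -204.71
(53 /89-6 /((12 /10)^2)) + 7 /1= 1831 /534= 3.43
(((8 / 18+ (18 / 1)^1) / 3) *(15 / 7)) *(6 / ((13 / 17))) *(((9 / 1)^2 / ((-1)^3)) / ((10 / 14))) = -152388 / 13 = -11722.15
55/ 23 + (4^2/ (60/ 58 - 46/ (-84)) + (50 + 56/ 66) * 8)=613254001/ 1462593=419.29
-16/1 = -16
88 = 88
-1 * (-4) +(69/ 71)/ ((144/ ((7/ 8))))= 109217/ 27264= 4.01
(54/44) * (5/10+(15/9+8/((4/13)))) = 1521/44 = 34.57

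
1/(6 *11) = 1/66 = 0.02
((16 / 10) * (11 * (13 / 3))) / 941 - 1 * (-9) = 128179 / 14115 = 9.08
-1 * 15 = -15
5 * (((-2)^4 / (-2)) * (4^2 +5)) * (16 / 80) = -168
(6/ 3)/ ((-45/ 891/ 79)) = -15642/ 5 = -3128.40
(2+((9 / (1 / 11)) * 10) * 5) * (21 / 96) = 1083.25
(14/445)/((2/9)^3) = 5103/1780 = 2.87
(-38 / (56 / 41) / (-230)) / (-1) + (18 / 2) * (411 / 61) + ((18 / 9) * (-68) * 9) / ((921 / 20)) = 4093056187 / 120601880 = 33.94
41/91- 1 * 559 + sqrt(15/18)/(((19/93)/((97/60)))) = -50828/91 + 3007 * sqrt(30)/2280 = -551.33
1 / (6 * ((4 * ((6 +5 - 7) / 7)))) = 7 / 96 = 0.07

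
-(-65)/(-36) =-1.81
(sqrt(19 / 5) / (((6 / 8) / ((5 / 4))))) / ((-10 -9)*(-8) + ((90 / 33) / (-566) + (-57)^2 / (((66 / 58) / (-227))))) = -3113*sqrt(95) / 6051431778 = -0.00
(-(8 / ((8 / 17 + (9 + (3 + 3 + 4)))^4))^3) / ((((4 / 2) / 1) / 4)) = -596605170923275264 / 1729561165382261200512043881361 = -0.00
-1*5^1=-5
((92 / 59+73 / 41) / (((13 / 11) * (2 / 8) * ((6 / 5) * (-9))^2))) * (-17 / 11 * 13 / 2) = -1144525 / 1175634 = -0.97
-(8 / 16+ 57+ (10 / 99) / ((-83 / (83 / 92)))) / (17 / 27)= -392775 / 4301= -91.32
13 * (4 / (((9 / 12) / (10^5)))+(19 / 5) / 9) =312000247 / 45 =6933338.82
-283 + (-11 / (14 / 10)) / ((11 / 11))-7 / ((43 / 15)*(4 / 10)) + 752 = 273933 / 602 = 455.04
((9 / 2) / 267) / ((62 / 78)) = 117 / 5518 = 0.02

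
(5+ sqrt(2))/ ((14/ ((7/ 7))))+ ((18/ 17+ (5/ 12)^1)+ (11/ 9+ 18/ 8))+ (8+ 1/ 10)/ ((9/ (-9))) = -14968/ 5355+ sqrt(2)/ 14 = -2.69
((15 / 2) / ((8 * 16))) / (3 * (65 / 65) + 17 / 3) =45 / 6656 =0.01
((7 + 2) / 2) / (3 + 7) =9 / 20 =0.45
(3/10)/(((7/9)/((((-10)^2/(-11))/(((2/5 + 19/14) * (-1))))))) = 900/451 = 2.00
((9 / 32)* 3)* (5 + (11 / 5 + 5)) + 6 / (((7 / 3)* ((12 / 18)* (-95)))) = 10.25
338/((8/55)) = 9295/4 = 2323.75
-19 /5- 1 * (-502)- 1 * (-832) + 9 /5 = 1332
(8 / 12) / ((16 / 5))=5 / 24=0.21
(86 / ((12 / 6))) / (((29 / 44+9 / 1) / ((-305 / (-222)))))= 57706 / 9435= 6.12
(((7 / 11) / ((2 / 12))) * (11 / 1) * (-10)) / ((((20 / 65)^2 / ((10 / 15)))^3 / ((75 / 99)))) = -111096.85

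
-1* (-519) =519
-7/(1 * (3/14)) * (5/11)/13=-490/429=-1.14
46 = 46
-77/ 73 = -1.05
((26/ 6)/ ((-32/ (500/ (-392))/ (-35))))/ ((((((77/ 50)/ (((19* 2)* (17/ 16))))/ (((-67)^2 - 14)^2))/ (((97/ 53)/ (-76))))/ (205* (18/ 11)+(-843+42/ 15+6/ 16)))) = -297716170174591796875/ 7722688512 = -38550845306.27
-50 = -50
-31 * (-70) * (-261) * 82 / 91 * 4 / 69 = -8846160 / 299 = -29585.82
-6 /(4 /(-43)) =129 /2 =64.50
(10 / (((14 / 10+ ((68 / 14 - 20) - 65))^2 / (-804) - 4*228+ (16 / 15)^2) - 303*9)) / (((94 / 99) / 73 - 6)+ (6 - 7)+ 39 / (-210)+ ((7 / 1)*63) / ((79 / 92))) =-295213753642500 / 54499633200741072929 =-0.00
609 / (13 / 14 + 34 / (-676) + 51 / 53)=38183691 / 115400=330.88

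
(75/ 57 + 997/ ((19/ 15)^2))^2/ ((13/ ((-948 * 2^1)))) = -95814435840000/ 1694173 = -56555284.40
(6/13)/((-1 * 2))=-3/13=-0.23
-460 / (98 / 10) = -2300 / 49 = -46.94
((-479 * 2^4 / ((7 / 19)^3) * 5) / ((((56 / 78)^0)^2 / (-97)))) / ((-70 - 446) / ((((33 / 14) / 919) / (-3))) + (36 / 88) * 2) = 56089390192 / 455426139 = 123.16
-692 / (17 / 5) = -3460 / 17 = -203.53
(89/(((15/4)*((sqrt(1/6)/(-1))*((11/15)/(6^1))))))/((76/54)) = -28836*sqrt(6)/209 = -337.96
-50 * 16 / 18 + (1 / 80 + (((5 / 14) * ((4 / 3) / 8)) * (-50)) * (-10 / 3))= -57979 / 1680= -34.51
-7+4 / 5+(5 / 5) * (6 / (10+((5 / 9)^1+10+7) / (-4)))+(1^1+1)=-1581 / 505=-3.13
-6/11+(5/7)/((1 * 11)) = -37/77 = -0.48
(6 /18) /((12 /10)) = 5 /18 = 0.28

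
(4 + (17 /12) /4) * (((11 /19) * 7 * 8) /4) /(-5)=-847 /120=-7.06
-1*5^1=-5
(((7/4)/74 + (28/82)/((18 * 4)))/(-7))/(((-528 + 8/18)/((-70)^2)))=542675/14405432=0.04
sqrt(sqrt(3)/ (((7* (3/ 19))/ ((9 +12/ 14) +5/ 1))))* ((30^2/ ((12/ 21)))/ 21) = 50* 3^(3/ 4)* sqrt(494)/ 7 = 361.89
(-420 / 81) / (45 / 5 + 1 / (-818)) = -114520 / 198747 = -0.58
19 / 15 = 1.27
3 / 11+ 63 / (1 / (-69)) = -47814 / 11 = -4346.73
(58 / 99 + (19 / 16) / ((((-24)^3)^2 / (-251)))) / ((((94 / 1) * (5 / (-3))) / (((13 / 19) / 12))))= -256162240529 / 1201410901278720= -0.00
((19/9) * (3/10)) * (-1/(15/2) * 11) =-209/225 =-0.93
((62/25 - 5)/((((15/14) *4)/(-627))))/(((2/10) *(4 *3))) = 30723/200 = 153.62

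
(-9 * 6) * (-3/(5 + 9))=81/7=11.57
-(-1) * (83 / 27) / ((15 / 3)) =83 / 135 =0.61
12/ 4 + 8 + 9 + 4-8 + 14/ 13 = 222/ 13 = 17.08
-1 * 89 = -89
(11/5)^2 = 121/25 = 4.84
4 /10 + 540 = 2702 /5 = 540.40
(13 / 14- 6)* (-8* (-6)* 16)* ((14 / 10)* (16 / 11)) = -436224 / 55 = -7931.35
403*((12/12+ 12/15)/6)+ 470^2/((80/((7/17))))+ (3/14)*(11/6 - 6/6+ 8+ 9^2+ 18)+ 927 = 2627511/1190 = 2207.99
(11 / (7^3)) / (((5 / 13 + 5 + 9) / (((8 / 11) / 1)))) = 104 / 64141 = 0.00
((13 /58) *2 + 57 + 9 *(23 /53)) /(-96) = -94301 /147552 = -0.64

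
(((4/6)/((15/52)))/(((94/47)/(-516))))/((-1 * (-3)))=-8944/45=-198.76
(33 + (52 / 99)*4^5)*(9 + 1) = 565150 / 99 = 5708.59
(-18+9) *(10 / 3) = -30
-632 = -632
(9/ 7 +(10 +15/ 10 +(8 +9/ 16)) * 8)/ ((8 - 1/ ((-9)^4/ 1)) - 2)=2972133/ 110222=26.96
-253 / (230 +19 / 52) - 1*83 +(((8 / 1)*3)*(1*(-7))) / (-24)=-83960 / 1089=-77.10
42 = 42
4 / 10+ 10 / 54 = 0.59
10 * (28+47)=750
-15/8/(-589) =0.00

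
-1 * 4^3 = -64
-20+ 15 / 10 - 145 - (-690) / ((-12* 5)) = -175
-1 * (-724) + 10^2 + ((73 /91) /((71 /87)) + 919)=11267874 /6461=1743.98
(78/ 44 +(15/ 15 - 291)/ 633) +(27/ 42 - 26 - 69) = -93.04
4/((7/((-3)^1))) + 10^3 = 6988/7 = 998.29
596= 596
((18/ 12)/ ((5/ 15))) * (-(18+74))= -414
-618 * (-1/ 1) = 618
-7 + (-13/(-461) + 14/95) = -298876/43795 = -6.82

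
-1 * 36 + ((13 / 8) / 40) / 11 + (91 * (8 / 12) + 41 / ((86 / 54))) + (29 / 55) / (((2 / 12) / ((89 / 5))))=106.73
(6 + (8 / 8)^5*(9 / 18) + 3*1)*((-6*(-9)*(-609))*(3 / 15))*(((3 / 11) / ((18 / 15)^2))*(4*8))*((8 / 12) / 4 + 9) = -3471300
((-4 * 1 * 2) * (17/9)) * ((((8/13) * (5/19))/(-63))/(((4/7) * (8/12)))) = 680/6669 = 0.10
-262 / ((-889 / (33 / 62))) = 0.16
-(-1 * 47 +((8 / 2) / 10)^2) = 1171 / 25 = 46.84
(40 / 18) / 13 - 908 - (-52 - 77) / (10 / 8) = -470708 / 585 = -804.63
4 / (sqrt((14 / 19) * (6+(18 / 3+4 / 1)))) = sqrt(266) / 14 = 1.16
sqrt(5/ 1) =sqrt(5) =2.24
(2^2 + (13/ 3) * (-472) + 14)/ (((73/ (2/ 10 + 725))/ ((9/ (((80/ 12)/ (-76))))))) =3771119772/ 1825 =2066367.00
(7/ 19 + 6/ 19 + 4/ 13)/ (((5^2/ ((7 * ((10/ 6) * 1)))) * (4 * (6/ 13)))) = 343/ 1368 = 0.25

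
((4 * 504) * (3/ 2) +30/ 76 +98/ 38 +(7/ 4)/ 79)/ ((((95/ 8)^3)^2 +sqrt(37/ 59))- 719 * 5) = 51590406118409591302717440/ 47731128055125739626089733743- 312228368479158272 * sqrt(2183)/ 47731128055125739626089733743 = 0.00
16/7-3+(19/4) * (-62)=-4133/14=-295.21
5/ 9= 0.56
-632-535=-1167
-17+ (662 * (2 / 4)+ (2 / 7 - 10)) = 2130 / 7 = 304.29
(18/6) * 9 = 27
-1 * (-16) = 16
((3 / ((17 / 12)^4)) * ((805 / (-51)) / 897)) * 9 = -0.12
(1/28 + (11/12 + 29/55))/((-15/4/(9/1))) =-6836/1925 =-3.55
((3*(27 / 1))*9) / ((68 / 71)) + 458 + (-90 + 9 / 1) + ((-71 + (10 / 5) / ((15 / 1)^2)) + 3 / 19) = 310272409 / 290700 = 1067.33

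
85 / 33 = 2.58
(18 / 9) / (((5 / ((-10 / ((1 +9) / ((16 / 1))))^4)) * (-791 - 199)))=-65536 / 2475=-26.48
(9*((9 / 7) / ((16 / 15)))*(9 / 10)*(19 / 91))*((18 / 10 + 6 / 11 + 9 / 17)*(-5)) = -498636 / 17017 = -29.30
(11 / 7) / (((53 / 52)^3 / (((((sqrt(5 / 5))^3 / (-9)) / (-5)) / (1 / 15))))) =1546688 / 3126417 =0.49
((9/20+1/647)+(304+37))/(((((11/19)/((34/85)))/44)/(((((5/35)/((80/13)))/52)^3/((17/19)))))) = 1595036263/1545280307200000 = 0.00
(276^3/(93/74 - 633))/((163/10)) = -5186062080/2540029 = -2041.73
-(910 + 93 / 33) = -912.82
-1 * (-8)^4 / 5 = -4096 / 5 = -819.20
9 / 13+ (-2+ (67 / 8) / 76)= -9465 / 7904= -1.20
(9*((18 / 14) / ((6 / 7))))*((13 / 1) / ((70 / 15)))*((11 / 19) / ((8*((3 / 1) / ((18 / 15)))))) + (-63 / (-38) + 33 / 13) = 731019 / 138320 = 5.28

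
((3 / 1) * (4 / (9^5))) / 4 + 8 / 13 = 157477 / 255879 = 0.62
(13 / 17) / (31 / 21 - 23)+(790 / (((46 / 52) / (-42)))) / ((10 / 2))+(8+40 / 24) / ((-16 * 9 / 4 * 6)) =-214776491593 / 28630584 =-7501.65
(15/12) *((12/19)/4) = 15/76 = 0.20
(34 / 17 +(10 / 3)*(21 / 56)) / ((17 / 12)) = 39 / 17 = 2.29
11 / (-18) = -11 / 18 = -0.61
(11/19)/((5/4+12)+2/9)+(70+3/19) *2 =140.36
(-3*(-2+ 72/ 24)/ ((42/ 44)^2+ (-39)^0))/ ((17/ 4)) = -5808/ 15725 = -0.37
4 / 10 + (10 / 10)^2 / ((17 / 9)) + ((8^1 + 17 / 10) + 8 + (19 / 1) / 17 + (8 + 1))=4887 / 170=28.75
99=99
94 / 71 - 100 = -7006 / 71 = -98.68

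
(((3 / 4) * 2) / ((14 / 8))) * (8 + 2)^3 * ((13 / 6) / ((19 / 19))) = 13000 / 7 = 1857.14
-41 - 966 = -1007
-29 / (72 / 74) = -1073 / 36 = -29.81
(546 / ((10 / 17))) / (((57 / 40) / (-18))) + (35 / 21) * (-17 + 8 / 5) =-669767 / 57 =-11750.30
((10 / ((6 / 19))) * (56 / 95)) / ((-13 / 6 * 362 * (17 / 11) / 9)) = -5544 / 40001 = -0.14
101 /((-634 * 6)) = -101 /3804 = -0.03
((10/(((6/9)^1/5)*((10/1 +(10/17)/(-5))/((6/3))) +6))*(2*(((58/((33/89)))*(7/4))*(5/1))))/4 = 38392375/37356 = 1027.74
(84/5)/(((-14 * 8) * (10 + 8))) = -1/120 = -0.01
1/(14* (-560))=-1/7840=-0.00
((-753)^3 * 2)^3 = -622651118812536963648451464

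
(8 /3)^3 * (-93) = -15872 /9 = -1763.56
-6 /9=-2 /3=-0.67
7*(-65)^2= 29575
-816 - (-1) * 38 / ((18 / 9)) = -797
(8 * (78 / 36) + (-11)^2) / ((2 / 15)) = 2075 / 2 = 1037.50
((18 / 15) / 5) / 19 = 6 / 475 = 0.01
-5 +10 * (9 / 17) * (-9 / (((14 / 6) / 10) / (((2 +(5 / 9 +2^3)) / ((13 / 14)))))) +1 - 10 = -516094 / 221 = -2335.27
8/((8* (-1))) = -1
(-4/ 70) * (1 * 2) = -4/ 35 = -0.11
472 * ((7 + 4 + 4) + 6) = 9912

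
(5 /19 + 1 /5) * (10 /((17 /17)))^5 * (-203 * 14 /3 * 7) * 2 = -35013440000 /57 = -614270877.19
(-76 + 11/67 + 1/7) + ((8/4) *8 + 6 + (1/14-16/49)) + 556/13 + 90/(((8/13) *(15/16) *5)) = 8544833/426790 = 20.02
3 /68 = 0.04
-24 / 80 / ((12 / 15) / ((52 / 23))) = -39 / 46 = -0.85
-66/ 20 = -33/ 10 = -3.30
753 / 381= 251 / 127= 1.98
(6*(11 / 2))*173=5709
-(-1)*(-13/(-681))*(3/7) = 13/1589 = 0.01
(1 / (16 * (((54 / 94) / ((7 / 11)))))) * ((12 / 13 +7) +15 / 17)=320117 / 525096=0.61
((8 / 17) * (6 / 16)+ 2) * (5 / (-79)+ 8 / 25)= 18759 / 33575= 0.56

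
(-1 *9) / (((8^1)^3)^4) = -9 / 68719476736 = -0.00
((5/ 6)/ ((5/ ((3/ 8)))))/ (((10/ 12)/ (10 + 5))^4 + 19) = 6561/ 1994545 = 0.00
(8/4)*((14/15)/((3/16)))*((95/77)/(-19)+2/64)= -166/495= -0.34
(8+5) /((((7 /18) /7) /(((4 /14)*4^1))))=1872 /7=267.43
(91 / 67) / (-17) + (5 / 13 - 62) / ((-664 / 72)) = 8112862 / 1228981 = 6.60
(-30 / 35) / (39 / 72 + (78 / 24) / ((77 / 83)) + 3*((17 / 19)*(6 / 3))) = -0.09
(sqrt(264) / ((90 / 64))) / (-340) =-16 * sqrt(66) / 3825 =-0.03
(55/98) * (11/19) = 605/1862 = 0.32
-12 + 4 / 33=-392 / 33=-11.88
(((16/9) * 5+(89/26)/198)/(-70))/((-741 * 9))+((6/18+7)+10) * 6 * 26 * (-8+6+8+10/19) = 17647.16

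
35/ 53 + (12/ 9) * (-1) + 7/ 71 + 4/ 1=38672/ 11289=3.43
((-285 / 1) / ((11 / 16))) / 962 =-0.43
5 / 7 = 0.71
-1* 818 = -818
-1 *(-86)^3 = 636056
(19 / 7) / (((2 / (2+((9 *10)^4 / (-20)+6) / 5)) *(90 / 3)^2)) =-15582299 / 15750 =-989.35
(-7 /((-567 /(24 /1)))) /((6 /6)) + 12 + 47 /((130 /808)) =534256 /1755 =304.42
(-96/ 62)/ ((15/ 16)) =-256/ 155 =-1.65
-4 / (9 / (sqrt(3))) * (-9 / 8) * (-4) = -2 * sqrt(3) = -3.46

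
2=2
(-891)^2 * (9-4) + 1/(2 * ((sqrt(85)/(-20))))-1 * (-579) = 3969984-2 * sqrt(85)/17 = 3969982.92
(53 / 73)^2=2809 / 5329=0.53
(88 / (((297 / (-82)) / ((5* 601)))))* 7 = -13798960 / 27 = -511072.59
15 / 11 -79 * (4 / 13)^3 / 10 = 136967 / 120835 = 1.13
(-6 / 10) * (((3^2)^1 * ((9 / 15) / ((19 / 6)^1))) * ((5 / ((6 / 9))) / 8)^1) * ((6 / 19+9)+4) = -184437 / 14440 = -12.77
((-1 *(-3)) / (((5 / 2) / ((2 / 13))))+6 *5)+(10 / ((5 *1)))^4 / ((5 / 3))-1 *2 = 2456 / 65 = 37.78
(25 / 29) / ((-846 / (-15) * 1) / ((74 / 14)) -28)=-4625 / 92974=-0.05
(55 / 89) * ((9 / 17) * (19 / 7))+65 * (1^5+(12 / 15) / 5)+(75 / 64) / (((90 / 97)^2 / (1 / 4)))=112191528731 / 1464099840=76.63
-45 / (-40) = 9 / 8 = 1.12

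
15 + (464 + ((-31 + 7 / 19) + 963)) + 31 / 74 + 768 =3064781 / 1406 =2179.79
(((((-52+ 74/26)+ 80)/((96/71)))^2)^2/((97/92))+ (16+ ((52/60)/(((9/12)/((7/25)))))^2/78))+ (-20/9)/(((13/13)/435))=255952.02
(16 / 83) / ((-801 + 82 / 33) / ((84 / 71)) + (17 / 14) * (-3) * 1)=-6336 / 22303511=-0.00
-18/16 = -9/8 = -1.12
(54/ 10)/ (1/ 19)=513/ 5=102.60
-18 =-18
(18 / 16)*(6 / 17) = 27 / 68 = 0.40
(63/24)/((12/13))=91/32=2.84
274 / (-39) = -274 / 39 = -7.03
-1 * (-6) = 6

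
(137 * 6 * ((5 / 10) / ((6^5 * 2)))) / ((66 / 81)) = 137 / 4224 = 0.03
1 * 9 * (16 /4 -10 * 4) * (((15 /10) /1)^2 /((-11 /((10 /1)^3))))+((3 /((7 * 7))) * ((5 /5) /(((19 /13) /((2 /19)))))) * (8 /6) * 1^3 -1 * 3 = 12894698407 /194579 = 66269.73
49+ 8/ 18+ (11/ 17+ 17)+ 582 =99311/ 153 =649.09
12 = 12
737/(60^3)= 737/216000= 0.00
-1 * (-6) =6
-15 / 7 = -2.14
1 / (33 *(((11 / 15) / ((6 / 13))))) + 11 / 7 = 17513 / 11011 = 1.59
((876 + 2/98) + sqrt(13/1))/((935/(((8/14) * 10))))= 8 * sqrt(13)/1309 + 20200/3773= 5.38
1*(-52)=-52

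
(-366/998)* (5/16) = -915/7984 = -0.11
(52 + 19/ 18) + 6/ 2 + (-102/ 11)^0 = 1027/ 18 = 57.06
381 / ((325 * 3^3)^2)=127 / 25666875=0.00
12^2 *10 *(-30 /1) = -43200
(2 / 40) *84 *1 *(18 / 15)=126 / 25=5.04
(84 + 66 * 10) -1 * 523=221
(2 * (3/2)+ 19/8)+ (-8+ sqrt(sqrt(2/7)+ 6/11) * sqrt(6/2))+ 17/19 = -263/152+ sqrt(2541 * sqrt(14)+ 9702)/77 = 0.07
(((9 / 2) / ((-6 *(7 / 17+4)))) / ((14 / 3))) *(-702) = 17901 / 700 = 25.57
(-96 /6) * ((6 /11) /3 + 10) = -1792 /11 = -162.91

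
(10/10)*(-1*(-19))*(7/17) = 133/17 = 7.82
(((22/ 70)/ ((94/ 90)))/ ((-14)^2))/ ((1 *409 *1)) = 99/ 26373956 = 0.00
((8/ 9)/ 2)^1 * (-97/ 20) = -2.16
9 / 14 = 0.64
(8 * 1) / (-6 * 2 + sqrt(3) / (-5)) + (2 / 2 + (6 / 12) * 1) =40 * sqrt(3) / 3597 + 1997 / 2398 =0.85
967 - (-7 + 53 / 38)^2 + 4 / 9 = 12164587 / 12996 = 936.03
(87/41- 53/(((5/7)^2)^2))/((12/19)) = -49048481/153750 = -319.01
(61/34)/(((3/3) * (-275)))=-0.01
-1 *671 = -671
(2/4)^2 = 1/4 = 0.25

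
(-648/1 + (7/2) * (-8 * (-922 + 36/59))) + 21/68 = 100906711/4012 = 25151.22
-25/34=-0.74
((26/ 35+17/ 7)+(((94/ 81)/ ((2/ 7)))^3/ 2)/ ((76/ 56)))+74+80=64270447684/ 353408265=181.86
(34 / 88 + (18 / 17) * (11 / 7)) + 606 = 3183751 / 5236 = 608.05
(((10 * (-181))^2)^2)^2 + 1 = 115193665782350064100000001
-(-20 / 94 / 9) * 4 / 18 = 20 / 3807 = 0.01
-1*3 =-3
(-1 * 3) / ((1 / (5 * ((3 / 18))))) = -5 / 2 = -2.50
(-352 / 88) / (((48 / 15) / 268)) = -335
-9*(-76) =684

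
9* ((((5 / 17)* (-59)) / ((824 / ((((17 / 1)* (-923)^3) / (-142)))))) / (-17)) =1049554.88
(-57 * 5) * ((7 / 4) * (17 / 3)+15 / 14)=-87685 / 28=-3131.61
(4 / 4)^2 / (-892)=-1 / 892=-0.00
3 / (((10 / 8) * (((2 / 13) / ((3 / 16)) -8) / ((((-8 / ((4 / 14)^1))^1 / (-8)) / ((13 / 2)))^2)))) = -63 / 650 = -0.10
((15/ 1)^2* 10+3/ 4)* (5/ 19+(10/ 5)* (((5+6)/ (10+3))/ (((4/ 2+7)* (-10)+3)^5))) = 972244767709037/ 1641466232172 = 592.30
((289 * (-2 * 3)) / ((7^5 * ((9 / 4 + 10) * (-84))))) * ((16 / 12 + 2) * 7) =0.00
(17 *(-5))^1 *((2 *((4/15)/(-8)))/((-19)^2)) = 17/1083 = 0.02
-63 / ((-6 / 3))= 63 / 2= 31.50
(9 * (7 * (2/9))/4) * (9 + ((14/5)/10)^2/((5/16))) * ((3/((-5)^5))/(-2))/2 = 607089/78125000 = 0.01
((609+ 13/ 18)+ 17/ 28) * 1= 153803/ 252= 610.33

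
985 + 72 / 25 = 24697 / 25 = 987.88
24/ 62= 0.39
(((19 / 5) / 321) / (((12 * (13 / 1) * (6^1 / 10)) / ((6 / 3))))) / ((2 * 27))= 19 / 4056156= 0.00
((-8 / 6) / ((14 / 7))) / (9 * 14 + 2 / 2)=-2 / 381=-0.01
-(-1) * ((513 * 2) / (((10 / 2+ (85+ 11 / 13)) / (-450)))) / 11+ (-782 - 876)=-27541178 / 12991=-2120.02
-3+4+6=7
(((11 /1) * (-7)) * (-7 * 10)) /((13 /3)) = 16170 /13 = 1243.85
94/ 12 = 47/ 6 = 7.83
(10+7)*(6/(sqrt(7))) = 102*sqrt(7)/7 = 38.55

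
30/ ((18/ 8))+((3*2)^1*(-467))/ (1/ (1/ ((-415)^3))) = 2858943406/ 214420125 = 13.33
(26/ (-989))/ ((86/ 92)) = -52/ 1849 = -0.03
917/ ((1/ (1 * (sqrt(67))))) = 917 * sqrt(67) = 7505.97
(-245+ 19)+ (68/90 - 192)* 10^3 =-1723234/9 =-191470.44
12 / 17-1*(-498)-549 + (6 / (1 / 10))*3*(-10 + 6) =-13095 / 17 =-770.29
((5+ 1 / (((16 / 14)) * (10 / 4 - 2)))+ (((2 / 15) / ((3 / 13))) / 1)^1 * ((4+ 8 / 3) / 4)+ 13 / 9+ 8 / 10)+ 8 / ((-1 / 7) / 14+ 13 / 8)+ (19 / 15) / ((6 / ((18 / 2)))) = 1915513 / 113940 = 16.81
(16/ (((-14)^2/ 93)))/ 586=186/ 14357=0.01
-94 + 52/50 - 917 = -25249/25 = -1009.96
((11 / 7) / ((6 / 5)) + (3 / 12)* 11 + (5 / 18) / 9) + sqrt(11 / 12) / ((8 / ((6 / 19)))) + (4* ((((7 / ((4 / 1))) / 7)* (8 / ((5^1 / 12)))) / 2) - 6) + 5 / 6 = sqrt(33) / 152 + 96659 / 11340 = 8.56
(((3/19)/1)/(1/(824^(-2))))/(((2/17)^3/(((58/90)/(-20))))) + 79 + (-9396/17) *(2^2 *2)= -2285718388342109/526342195200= -4342.65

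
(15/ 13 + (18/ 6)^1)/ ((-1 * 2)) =-27/ 13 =-2.08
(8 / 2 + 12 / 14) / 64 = 17 / 224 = 0.08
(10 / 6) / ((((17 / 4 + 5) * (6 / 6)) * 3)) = 20 / 333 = 0.06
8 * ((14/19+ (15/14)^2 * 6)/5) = 56788/4655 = 12.20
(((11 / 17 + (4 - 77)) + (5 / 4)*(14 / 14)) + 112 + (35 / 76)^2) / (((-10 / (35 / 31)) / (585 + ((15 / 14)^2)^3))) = -17826259954309965 / 6548441761792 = -2722.21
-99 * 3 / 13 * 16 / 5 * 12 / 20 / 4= -3564 / 325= -10.97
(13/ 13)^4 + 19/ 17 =36/ 17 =2.12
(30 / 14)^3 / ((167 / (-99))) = -334125 / 57281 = -5.83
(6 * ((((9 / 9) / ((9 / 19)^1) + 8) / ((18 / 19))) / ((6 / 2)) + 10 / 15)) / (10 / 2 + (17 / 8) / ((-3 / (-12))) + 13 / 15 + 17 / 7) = 143710 / 95229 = 1.51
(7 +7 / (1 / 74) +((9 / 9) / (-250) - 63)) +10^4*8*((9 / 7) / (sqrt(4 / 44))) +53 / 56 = 341601.49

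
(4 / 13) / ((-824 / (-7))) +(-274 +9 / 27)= -2198617 / 8034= -273.66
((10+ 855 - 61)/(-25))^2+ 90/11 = 7166826/6875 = 1042.45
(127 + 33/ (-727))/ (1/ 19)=1753624/ 727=2412.14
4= 4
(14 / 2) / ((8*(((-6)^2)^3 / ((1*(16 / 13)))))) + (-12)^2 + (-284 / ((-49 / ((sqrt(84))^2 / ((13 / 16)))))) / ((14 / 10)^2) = 449.72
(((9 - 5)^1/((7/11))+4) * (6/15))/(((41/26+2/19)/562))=13326144/9695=1374.54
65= 65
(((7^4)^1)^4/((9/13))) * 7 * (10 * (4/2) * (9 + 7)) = 967742938186781120/9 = 107526993131864568.89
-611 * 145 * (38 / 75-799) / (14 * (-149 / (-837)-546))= -296057433087 / 31979710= -9257.66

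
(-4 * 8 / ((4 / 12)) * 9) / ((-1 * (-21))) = -41.14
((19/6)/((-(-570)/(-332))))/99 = -83/4455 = -0.02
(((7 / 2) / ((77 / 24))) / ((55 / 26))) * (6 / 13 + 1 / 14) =1164 / 4235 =0.27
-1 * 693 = -693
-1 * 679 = -679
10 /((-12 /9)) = -15 /2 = -7.50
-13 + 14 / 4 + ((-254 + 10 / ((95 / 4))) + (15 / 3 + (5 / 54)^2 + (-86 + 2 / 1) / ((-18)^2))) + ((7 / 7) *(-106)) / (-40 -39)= -1124814281 / 4376916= -256.99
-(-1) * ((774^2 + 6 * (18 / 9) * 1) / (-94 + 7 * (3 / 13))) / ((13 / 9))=-5391792 / 1201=-4489.42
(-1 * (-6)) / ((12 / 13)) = 13 / 2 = 6.50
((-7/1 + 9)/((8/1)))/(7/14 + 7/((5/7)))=5/206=0.02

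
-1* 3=-3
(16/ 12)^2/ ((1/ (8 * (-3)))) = -128/ 3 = -42.67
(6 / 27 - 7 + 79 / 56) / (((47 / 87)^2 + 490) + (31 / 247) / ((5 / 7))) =-2809507675 / 256746052528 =-0.01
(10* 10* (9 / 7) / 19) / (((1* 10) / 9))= 810 / 133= 6.09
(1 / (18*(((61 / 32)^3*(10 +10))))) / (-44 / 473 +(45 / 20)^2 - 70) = -2818048 / 456991061445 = -0.00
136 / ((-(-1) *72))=17 / 9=1.89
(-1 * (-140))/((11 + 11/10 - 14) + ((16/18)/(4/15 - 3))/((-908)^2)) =-4436646900/60211649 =-73.68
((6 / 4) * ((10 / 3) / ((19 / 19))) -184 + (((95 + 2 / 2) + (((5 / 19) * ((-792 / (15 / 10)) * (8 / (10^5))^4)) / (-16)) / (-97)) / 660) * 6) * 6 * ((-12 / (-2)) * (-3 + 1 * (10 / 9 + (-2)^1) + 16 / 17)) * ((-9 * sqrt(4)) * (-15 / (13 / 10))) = 195193839814453125000036531 / 49719604492187500000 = 3925892.85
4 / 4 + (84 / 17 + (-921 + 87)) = -14077 / 17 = -828.06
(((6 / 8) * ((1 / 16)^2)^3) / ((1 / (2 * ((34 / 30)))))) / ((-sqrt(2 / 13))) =-17 * sqrt(26) / 335544320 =-0.00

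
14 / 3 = 4.67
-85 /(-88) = 85 /88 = 0.97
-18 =-18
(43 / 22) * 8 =172 / 11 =15.64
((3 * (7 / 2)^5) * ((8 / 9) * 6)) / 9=16807 / 18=933.72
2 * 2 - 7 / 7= 3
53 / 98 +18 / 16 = 653 / 392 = 1.67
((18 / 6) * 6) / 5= 18 / 5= 3.60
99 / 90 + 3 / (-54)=47 / 45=1.04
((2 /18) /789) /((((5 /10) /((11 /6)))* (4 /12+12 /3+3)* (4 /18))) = 1 /3156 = 0.00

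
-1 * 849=-849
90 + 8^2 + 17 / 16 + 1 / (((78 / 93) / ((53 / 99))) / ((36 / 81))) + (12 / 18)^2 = 28872367 / 185328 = 155.79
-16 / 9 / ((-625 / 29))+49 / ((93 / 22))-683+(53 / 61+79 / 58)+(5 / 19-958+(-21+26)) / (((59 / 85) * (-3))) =-146316716700743 / 691588338750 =-211.57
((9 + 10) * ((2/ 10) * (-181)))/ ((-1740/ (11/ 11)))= 3439/ 8700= 0.40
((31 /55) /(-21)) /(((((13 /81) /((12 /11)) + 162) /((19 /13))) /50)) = -1908360 /157764607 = -0.01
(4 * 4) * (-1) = -16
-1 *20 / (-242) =10 / 121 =0.08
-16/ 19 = -0.84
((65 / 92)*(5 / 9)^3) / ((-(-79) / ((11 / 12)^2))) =983125 / 762965568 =0.00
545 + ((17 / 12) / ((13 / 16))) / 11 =233873 / 429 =545.16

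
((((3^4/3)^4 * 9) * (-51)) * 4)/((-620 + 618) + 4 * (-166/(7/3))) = 200884698/59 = 3404825.39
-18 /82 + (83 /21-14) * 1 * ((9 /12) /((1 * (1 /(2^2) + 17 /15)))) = -5.67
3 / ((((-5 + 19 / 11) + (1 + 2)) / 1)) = -11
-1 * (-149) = 149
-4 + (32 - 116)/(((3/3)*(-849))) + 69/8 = 10695/2264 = 4.72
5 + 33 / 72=131 / 24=5.46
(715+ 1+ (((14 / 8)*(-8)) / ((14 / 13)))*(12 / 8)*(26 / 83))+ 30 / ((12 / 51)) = 837.39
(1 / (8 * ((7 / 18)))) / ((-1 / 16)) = -36 / 7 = -5.14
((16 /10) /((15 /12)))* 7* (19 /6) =2128 /75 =28.37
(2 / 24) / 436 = 1 / 5232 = 0.00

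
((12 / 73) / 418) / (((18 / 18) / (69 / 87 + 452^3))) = 16068101130 / 442453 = 36315.95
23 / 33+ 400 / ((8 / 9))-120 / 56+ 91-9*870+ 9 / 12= -6735679 / 924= -7289.70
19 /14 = 1.36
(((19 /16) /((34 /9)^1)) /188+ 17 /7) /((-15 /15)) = -2.43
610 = 610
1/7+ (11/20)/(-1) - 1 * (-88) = 12263/140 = 87.59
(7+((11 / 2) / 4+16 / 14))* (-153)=-81549 / 56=-1456.23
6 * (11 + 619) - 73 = 3707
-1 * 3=-3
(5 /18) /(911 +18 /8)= 10 /32877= 0.00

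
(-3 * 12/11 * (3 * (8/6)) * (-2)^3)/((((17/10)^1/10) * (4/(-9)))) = -1386.10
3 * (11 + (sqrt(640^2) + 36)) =2061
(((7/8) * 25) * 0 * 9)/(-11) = 0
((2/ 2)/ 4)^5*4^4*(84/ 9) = 7/ 3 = 2.33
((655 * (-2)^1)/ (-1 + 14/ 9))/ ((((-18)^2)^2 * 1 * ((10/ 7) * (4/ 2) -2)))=-917/ 34992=-0.03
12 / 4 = 3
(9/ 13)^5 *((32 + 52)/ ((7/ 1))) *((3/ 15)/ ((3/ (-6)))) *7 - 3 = -15489627/ 1856465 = -8.34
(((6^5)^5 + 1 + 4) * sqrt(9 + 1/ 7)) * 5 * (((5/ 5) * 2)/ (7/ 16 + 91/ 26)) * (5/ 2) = 90976921695775044419200 * sqrt(7)/ 441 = 545810226424529297114.58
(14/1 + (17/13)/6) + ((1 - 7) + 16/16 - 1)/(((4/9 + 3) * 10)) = 169789/12090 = 14.04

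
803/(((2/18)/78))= 563706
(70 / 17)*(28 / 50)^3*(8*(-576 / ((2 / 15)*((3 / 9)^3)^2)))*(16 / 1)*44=-136274958876672 / 10625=-12825878482.51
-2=-2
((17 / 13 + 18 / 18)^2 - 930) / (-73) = 156270 / 12337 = 12.67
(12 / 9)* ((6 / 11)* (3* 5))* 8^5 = 3932160 / 11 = 357469.09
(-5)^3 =-125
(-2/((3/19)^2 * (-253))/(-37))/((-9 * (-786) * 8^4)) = -361/1220561768448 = -0.00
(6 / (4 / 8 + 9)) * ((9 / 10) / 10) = 27 / 475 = 0.06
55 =55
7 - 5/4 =23/4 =5.75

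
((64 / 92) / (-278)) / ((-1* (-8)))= -1 / 3197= -0.00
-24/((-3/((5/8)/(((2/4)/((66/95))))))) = 132/19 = 6.95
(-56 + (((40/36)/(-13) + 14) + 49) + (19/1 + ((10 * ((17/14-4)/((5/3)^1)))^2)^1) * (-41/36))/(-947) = 636158/1809717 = 0.35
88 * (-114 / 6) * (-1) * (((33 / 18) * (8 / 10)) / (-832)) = -2299 / 780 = -2.95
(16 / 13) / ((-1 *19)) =-16 / 247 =-0.06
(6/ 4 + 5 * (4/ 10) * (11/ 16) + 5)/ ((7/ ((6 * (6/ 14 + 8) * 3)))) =4779/ 28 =170.68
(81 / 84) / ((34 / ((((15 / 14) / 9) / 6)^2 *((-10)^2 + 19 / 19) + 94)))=5971901 / 2239104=2.67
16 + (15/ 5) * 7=37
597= 597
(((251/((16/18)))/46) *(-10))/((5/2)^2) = -2259/230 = -9.82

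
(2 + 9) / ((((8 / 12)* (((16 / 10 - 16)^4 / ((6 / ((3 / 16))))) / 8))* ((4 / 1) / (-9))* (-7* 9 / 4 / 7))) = 6875 / 69984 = 0.10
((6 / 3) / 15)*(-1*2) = -4 / 15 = -0.27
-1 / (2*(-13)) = 1 / 26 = 0.04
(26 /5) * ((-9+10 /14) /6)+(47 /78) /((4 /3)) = -73481 /10920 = -6.73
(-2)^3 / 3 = -8 / 3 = -2.67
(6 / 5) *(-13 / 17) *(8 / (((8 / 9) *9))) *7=-546 / 85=-6.42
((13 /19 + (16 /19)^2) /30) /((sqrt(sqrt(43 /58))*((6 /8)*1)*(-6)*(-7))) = 0.00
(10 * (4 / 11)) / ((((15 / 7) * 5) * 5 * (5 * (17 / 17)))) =56 / 4125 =0.01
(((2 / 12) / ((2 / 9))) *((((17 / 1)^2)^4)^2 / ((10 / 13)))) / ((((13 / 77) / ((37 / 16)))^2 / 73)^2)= 51253026302003525904542790798114184947 / 5759303680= 8899170654950343911113711000.00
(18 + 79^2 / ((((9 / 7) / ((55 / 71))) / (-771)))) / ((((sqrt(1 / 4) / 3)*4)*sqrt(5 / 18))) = -1852535733*sqrt(10) / 710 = -8251031.50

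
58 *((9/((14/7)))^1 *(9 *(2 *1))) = 4698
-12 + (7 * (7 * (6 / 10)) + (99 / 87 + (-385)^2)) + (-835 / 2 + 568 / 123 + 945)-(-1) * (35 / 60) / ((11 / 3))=116750332991 / 784740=148775.81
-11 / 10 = -1.10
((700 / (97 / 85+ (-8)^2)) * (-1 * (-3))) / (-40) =-1275 / 1582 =-0.81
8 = 8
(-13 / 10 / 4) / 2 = -13 / 80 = -0.16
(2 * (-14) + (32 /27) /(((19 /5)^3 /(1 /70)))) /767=-36297428 /994301217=-0.04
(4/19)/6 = 2/57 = 0.04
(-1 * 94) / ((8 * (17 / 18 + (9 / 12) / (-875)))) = -370125 / 29723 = -12.45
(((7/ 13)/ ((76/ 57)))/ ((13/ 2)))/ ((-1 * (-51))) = 7/ 5746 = 0.00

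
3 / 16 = 0.19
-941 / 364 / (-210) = 941 / 76440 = 0.01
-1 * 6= -6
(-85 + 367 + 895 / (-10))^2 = 148225 / 4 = 37056.25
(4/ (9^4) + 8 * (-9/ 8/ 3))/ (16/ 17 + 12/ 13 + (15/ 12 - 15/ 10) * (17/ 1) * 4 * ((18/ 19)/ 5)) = 2.21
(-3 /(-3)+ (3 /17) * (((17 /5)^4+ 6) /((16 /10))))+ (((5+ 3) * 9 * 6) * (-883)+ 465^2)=-2808648187 /17000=-165214.60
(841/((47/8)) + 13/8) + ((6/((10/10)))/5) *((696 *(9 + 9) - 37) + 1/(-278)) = 3954808941/261320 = 15133.97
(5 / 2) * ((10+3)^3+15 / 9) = 16490 / 3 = 5496.67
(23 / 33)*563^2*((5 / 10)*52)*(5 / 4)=473868655 / 66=7179828.11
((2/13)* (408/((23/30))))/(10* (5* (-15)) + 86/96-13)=-1175040/10937719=-0.11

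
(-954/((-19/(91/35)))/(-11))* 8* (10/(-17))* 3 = 595296/3553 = 167.55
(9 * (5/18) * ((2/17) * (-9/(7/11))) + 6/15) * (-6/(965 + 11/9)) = 0.02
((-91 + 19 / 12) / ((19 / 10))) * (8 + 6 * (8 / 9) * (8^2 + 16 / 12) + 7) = -17548915 / 1026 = -17104.21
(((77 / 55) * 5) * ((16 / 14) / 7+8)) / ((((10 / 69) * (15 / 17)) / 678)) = 2120784 / 7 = 302969.14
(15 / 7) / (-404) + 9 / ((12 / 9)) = 9537 / 1414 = 6.74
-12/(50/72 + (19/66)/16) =-38016/2257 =-16.84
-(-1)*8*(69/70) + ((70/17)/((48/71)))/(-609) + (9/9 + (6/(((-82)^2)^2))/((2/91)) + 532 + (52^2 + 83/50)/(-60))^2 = 236158954150999020778048406651/992015170765076556000000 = 238059.82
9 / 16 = 0.56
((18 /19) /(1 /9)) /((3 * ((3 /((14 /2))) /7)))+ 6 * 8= 1794 /19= 94.42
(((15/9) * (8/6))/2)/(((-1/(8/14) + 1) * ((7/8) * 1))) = -320/189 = -1.69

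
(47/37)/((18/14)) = 329/333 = 0.99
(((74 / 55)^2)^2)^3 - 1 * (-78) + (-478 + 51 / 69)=-6416011915497528743356927 / 17623010904439208984375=-364.07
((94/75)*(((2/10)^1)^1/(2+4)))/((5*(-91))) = -47/511875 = -0.00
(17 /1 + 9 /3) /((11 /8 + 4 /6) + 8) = 480 /241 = 1.99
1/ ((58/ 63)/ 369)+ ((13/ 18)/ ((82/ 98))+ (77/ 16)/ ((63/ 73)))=23242565/ 57072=407.25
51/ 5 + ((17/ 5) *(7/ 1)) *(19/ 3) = 2414/ 15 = 160.93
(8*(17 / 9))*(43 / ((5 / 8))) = 46784 / 45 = 1039.64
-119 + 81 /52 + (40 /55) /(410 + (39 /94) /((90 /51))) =-25904470877 /220575212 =-117.44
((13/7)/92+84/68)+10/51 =47675/32844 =1.45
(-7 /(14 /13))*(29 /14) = -377 /28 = -13.46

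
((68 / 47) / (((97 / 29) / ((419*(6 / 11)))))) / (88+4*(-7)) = 413134 / 250745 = 1.65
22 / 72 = 11 / 36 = 0.31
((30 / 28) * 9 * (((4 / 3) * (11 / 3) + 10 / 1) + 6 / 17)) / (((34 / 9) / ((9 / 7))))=708345 / 14161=50.02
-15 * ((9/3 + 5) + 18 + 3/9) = -395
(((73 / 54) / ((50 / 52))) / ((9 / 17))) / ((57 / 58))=935714 / 346275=2.70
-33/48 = -11/16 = -0.69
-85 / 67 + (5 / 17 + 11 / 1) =11419 / 1139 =10.03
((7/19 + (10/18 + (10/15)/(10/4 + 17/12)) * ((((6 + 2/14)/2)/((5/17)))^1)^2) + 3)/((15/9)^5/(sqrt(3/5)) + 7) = -63961493237379/25096466042200 + 10967334231375 * sqrt(15)/7027010491816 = 3.50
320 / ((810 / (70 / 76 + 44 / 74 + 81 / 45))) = 372944 / 284715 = 1.31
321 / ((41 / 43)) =13803 / 41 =336.66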